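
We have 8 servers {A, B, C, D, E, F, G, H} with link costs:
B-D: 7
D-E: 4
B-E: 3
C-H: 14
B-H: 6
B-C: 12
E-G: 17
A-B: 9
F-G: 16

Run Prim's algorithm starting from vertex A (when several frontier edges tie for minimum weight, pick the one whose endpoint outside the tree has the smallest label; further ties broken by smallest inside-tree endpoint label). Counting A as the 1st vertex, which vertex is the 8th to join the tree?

Prim, starting at A.
Step 1: cheapest edge leaving the tree is A-B (9); add B.
Step 2: cheapest edge leaving the tree is B-E (3); add E.
Step 3: cheapest edge leaving the tree is D-E (4); add D.
Step 4: cheapest edge leaving the tree is B-H (6); add H.
Step 5: cheapest edge leaving the tree is B-C (12); add C.
Step 6: cheapest edge leaving the tree is E-G (17); add G.
Step 7: cheapest edge leaving the tree is F-G (16); add F.
Vertex order: A, B, E, D, H, C, G, F. The 8th vertex is F.

F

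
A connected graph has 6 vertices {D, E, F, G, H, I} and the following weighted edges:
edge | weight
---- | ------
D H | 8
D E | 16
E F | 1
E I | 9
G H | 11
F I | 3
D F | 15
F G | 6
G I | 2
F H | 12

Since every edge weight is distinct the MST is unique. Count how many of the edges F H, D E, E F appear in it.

1

Sort edges by weight, then run Kruskal:
E F (1): add. Components now {D} {E,F} {G} {H} {I}
G I (2): add. Components now {D} {E,F} {G,I} {H}
F I (3): add. Components now {D} {E,F,G,I} {H}
F G (6): skip — F and G already connected.
D H (8): add. Components now {D,H} {E,F,G,I}
E I (9): skip — E and I already connected.
G H (11): add. Components now {D,E,F,G,H,I}
MST edge set: {E F, G I, F I, D H, G H}.
Of the listed edges, {E F} are in the MST → 1.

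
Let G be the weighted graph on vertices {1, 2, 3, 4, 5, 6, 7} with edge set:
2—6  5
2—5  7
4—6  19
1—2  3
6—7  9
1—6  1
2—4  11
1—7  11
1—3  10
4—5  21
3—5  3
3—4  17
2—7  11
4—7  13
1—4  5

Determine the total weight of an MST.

Kruskal: consider edges lightest-first.
1—6 (1): add. Components now {1,6} {2} {3} {4} {5} {7}
1—2 (3): add. Components now {1,2,6} {3} {4} {5} {7}
3—5 (3): add. Components now {1,2,6} {3,5} {4} {7}
1—4 (5): add. Components now {1,2,4,6} {3,5} {7}
2—6 (5): skip — 2 and 6 already connected.
2—5 (7): add. Components now {1,2,3,4,5,6} {7}
6—7 (9): add. Components now {1,2,3,4,5,6,7}
MST edges: 1—6, 1—2, 3—5, 1—4, 2—5, 6—7; total weight 1+3+3+5+7+9 = 28.

28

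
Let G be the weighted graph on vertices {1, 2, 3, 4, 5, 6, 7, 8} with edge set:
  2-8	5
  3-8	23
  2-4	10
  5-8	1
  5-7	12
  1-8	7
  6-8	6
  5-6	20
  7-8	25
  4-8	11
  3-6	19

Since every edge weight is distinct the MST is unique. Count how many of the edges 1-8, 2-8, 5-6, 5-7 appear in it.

Kruskal's algorithm — process edges by increasing weight (ties by edge label):
5-8 (1): add — endpoints in different components.
2-8 (5): add — endpoints in different components.
6-8 (6): add — endpoints in different components.
1-8 (7): add — endpoints in different components.
2-4 (10): add — endpoints in different components.
4-8 (11): skip — 4 and 8 already connected.
5-7 (12): add — endpoints in different components.
3-6 (19): add — endpoints in different components.
MST edge set: {5-8, 2-8, 6-8, 1-8, 2-4, 5-7, 3-6}.
Of the listed edges, {1-8, 2-8, 5-7} are in the MST → 3.

3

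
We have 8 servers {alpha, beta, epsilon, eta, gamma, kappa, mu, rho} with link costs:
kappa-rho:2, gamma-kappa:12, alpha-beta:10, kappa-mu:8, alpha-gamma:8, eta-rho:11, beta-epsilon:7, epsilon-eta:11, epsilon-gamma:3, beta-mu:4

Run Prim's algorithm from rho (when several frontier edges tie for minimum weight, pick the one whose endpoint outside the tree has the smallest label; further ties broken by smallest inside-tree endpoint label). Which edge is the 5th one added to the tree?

Prim, starting at rho.
Step 1: cheapest edge leaving the tree is kappa-rho (2); add kappa.
Step 2: cheapest edge leaving the tree is kappa-mu (8); add mu.
Step 3: cheapest edge leaving the tree is beta-mu (4); add beta.
Step 4: cheapest edge leaving the tree is beta-epsilon (7); add epsilon.
Step 5: cheapest edge leaving the tree is epsilon-gamma (3); add gamma.
Step 6: cheapest edge leaving the tree is alpha-gamma (8); add alpha.
Step 7: cheapest edge leaving the tree is epsilon-eta (11); add eta.
The 5th edge added is epsilon-gamma.

epsilon-gamma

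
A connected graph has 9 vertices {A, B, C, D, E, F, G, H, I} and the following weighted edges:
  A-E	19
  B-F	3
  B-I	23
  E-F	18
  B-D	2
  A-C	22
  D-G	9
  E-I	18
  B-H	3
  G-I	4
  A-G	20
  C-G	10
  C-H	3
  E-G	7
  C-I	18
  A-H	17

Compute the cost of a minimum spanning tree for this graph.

48

Kruskal's algorithm — process edges by increasing weight (ties by edge label):
B-D (2): add — endpoints in different components.
B-F (3): add — endpoints in different components.
B-H (3): add — endpoints in different components.
C-H (3): add — endpoints in different components.
G-I (4): add — endpoints in different components.
E-G (7): add — endpoints in different components.
D-G (9): add — endpoints in different components.
C-G (10): skip — C and G already connected.
A-H (17): add — endpoints in different components.
MST edges: B-D, B-F, B-H, C-H, G-I, E-G, D-G, A-H; total weight 2+3+3+3+4+7+9+17 = 48.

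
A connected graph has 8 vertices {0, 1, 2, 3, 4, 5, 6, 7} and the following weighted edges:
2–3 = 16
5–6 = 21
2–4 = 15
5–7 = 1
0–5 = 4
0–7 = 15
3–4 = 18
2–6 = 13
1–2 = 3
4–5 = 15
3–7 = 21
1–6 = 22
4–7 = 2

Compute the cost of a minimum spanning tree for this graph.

54

Prim, starting at 0.
Step 1: frontier [0–5 4, 0–7 15] → take 0–5 (4); add 5.
Step 2: frontier [0–7 15, 5–7 1, 4–5 15, 5–6 21] → take 5–7 (1); add 7.
Step 3: frontier [4–5 15, 5–6 21, 4–7 2, 3–7 21] → take 4–7 (2); add 4.
Step 4: frontier [2–4 15, 3–4 18, 5–6 21, 3–7 21] → take 2–4 (15); add 2.
Step 5: frontier [1–2 3, 2–6 13, 2–3 16, 3–4 18, 5–6 21, 3–7 21] → take 1–2 (3); add 1.
Step 6: frontier [1–6 22, 2–6 13, 2–3 16, 3–4 18, 5–6 21, 3–7 21] → take 2–6 (13); add 6.
Step 7: frontier [2–3 16, 3–4 18, 3–7 21] → take 2–3 (16); add 3.
MST edges: 0–5, 5–7, 4–7, 2–4, 1–2, 2–6, 2–3; total weight 4+1+2+15+3+13+16 = 54.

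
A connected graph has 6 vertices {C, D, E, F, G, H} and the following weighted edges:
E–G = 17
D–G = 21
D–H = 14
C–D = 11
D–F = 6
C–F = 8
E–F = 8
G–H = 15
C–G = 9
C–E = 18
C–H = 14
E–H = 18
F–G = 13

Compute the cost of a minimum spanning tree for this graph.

45

Prim's algorithm from C:
Step 1: cheapest edge leaving the tree is C–F (8); add F.
Step 2: cheapest edge leaving the tree is D–F (6); add D.
Step 3: cheapest edge leaving the tree is E–F (8); add E.
Step 4: cheapest edge leaving the tree is C–G (9); add G.
Step 5: cheapest edge leaving the tree is C–H (14); add H.
MST edges: C–F, D–F, E–F, C–G, C–H; total weight 8+6+8+9+14 = 45.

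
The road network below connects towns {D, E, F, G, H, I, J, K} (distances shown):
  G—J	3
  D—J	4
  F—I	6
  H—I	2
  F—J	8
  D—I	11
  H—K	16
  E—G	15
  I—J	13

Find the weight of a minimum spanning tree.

54

Sort edges by weight, then run Kruskal:
H—I (2): add — endpoints in different components.
G—J (3): add — endpoints in different components.
D—J (4): add — endpoints in different components.
F—I (6): add — endpoints in different components.
F—J (8): add — endpoints in different components.
D—I (11): skip — D and I already connected.
I—J (13): skip — I and J already connected.
E—G (15): add — endpoints in different components.
H—K (16): add — endpoints in different components.
MST edges: H—I, G—J, D—J, F—I, F—J, E—G, H—K; total weight 2+3+4+6+8+15+16 = 54.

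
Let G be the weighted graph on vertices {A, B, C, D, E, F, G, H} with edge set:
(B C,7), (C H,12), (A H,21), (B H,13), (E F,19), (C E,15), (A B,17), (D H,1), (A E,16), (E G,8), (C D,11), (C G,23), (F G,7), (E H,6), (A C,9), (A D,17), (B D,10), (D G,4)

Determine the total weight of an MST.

Sort edges by weight, then run Kruskal:
D H (1): add — endpoints in different components.
D G (4): add — endpoints in different components.
E H (6): add — endpoints in different components.
B C (7): add — endpoints in different components.
F G (7): add — endpoints in different components.
E G (8): skip — E and G already connected.
A C (9): add — endpoints in different components.
B D (10): add — endpoints in different components.
MST edges: D H, D G, E H, B C, F G, A C, B D; total weight 1+4+6+7+7+9+10 = 44.

44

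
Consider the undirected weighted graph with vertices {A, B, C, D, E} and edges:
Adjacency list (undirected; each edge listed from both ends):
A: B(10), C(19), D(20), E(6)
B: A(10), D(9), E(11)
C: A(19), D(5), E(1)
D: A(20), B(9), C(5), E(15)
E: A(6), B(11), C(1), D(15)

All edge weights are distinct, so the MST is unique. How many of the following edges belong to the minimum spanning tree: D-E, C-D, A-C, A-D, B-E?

Kruskal's algorithm — process edges by increasing weight (ties by edge label):
C-E (1): add — endpoints in different components.
C-D (5): add — endpoints in different components.
A-E (6): add — endpoints in different components.
B-D (9): add — endpoints in different components.
MST edge set: {C-E, C-D, A-E, B-D}.
Of the listed edges, {C-D} are in the MST → 1.

1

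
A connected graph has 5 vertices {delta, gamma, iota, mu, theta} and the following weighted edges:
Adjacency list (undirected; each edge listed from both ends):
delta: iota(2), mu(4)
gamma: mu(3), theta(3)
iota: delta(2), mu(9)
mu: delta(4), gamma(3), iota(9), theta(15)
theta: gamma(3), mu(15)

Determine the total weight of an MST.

12

Prim, starting at gamma.
Step 1: cheapest edge leaving the tree is gamma-mu (3); add mu.
Step 2: cheapest edge leaving the tree is gamma-theta (3); add theta.
Step 3: cheapest edge leaving the tree is delta-mu (4); add delta.
Step 4: cheapest edge leaving the tree is delta-iota (2); add iota.
MST edges: gamma-mu, gamma-theta, delta-mu, delta-iota; total weight 3+3+4+2 = 12.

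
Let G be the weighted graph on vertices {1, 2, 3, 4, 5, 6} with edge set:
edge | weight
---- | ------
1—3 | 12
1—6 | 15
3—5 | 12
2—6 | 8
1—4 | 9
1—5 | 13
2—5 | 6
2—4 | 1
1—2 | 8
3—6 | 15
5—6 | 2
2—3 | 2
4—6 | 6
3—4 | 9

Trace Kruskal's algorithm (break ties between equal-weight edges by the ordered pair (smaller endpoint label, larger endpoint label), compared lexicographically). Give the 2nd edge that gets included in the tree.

2-3

Kruskal: consider edges lightest-first.
2—4 (1): add. Components now {1} {2,4} {3} {5} {6}
2—3 (2): add. Components now {1} {2,3,4} {5} {6}
5—6 (2): add. Components now {1} {2,3,4} {5,6}
2—5 (6): add. Components now {1} {2,3,4,5,6}
4—6 (6): skip — 4 and 6 already connected.
1—2 (8): add. Components now {1,2,3,4,5,6}
The 2nd edge added is 2—3.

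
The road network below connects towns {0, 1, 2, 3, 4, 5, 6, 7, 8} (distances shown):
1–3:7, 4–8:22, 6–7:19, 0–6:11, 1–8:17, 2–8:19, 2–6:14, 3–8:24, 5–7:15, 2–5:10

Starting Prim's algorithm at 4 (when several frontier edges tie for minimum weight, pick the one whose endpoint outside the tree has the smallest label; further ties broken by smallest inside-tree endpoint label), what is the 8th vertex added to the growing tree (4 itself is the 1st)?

Grow the tree from 4 using Prim:
Step 1: cheapest edge leaving the tree is 4–8 (22); add 8.
Step 2: cheapest edge leaving the tree is 1–8 (17); add 1.
Step 3: cheapest edge leaving the tree is 1–3 (7); add 3.
Step 4: cheapest edge leaving the tree is 2–8 (19); add 2.
Step 5: cheapest edge leaving the tree is 2–5 (10); add 5.
Step 6: cheapest edge leaving the tree is 2–6 (14); add 6.
Step 7: cheapest edge leaving the tree is 0–6 (11); add 0.
Step 8: cheapest edge leaving the tree is 5–7 (15); add 7.
Vertex order: 4, 8, 1, 3, 2, 5, 6, 0, 7. The 8th vertex is 0.

0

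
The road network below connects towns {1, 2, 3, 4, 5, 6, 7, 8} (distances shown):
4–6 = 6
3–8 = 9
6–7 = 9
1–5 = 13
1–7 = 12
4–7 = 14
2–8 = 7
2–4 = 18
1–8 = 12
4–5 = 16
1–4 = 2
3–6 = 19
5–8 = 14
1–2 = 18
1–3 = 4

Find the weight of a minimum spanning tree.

Grow the tree from 1 using Prim:
Step 1: cheapest edge leaving the tree is 1–4 (2); add 4.
Step 2: cheapest edge leaving the tree is 1–3 (4); add 3.
Step 3: cheapest edge leaving the tree is 4–6 (6); add 6.
Step 4: cheapest edge leaving the tree is 6–7 (9); add 7.
Step 5: cheapest edge leaving the tree is 3–8 (9); add 8.
Step 6: cheapest edge leaving the tree is 2–8 (7); add 2.
Step 7: cheapest edge leaving the tree is 1–5 (13); add 5.
MST edges: 1–4, 1–3, 4–6, 6–7, 3–8, 2–8, 1–5; total weight 2+4+6+9+9+7+13 = 50.

50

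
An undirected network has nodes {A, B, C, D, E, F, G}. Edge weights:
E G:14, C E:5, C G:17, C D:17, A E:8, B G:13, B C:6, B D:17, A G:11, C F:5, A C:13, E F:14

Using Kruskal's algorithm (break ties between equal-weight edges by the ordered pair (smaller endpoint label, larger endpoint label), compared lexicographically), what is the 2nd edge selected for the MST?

C-F

Kruskal: consider edges lightest-first.
C E (5): add — endpoints in different components.
C F (5): add — endpoints in different components.
B C (6): add — endpoints in different components.
A E (8): add — endpoints in different components.
A G (11): add — endpoints in different components.
A C (13): skip — A and C already connected.
B G (13): skip — B and G already connected.
E F (14): skip — E and F already connected.
E G (14): skip — E and G already connected.
B D (17): add — endpoints in different components.
The 2nd edge added is C F.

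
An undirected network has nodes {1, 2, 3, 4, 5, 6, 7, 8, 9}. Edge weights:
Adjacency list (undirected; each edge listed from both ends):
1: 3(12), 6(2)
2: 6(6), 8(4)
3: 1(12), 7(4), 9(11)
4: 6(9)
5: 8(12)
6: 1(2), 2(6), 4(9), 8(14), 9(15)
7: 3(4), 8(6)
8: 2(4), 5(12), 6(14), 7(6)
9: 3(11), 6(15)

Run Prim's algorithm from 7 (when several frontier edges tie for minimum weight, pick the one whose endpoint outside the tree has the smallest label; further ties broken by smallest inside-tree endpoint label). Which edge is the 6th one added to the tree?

Grow the tree from 7 using Prim:
Step 1: cheapest edge leaving the tree is 3—7 (4); add 3.
Step 2: cheapest edge leaving the tree is 7—8 (6); add 8.
Step 3: cheapest edge leaving the tree is 2—8 (4); add 2.
Step 4: cheapest edge leaving the tree is 2—6 (6); add 6.
Step 5: cheapest edge leaving the tree is 1—6 (2); add 1.
Step 6: cheapest edge leaving the tree is 4—6 (9); add 4.
Step 7: cheapest edge leaving the tree is 3—9 (11); add 9.
Step 8: cheapest edge leaving the tree is 5—8 (12); add 5.
The 6th edge added is 4—6.

4-6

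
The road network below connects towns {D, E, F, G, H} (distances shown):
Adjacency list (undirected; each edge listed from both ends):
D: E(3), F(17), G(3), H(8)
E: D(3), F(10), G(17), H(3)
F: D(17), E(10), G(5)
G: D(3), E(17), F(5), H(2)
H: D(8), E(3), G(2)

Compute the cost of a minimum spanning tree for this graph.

Kruskal's algorithm — process edges by increasing weight (ties by edge label):
G–H (2): add. Components now {D} {E} {F} {G,H}
D–E (3): add. Components now {D,E} {F} {G,H}
D–G (3): add. Components now {D,E,G,H} {F}
E–H (3): skip — E and H already connected.
F–G (5): add. Components now {D,E,F,G,H}
MST edges: G–H, D–E, D–G, F–G; total weight 2+3+3+5 = 13.

13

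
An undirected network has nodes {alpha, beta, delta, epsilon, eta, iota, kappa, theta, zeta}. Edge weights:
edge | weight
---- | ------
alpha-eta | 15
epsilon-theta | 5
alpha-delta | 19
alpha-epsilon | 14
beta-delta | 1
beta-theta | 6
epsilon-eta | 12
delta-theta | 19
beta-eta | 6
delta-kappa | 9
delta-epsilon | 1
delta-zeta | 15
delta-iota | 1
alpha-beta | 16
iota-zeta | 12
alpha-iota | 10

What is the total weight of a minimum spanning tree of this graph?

Kruskal: consider edges lightest-first.
beta-delta (1): add — endpoints in different components.
delta-epsilon (1): add — endpoints in different components.
delta-iota (1): add — endpoints in different components.
epsilon-theta (5): add — endpoints in different components.
beta-eta (6): add — endpoints in different components.
beta-theta (6): skip — theta and beta already connected.
delta-kappa (9): add — endpoints in different components.
alpha-iota (10): add — endpoints in different components.
epsilon-eta (12): skip — eta and epsilon already connected.
iota-zeta (12): add — endpoints in different components.
MST edges: beta-delta, delta-epsilon, delta-iota, epsilon-theta, beta-eta, delta-kappa, alpha-iota, iota-zeta; total weight 1+1+1+5+6+9+10+12 = 45.

45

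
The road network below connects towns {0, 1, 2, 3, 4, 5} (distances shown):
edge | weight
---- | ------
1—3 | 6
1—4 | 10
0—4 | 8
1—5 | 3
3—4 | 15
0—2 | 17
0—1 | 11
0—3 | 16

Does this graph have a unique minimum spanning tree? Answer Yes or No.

Kruskal: consider edges lightest-first.
1—5 (3): add. Components now {0} {1,5} {2} {3} {4}
1—3 (6): add. Components now {0} {1,3,5} {2} {4}
0—4 (8): add. Components now {0,4} {1,3,5} {2}
1—4 (10): add. Components now {0,1,3,4,5} {2}
0—1 (11): skip — 0 and 1 already connected.
3—4 (15): skip — 3 and 4 already connected.
0—3 (16): skip — 0 and 3 already connected.
0—2 (17): add. Components now {0,1,2,3,4,5}
Every non-tree edge has weight strictly greater than the heaviest edge on the tree path between its endpoints, so the MST is unique.

Yes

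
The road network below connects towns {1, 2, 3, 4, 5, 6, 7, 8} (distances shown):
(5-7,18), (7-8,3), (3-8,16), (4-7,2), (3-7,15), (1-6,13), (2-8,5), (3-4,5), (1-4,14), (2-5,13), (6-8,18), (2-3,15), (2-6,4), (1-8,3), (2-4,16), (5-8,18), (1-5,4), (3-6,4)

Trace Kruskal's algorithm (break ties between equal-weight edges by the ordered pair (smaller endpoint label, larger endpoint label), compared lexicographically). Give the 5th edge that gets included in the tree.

2-6

Sort edges by weight, then run Kruskal:
4-7 (2): add — endpoints in different components.
1-8 (3): add — endpoints in different components.
7-8 (3): add — endpoints in different components.
1-5 (4): add — endpoints in different components.
2-6 (4): add — endpoints in different components.
3-6 (4): add — endpoints in different components.
2-8 (5): add — endpoints in different components.
The 5th edge added is 2-6.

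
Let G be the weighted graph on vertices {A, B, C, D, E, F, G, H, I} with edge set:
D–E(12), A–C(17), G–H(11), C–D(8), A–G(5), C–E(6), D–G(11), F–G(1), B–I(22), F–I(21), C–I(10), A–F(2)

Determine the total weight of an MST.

71

Prim, starting at A.
Step 1: cheapest edge leaving the tree is A–F (2); add F.
Step 2: cheapest edge leaving the tree is F–G (1); add G.
Step 3: cheapest edge leaving the tree is D–G (11); add D.
Step 4: cheapest edge leaving the tree is C–D (8); add C.
Step 5: cheapest edge leaving the tree is C–E (6); add E.
Step 6: cheapest edge leaving the tree is C–I (10); add I.
Step 7: cheapest edge leaving the tree is G–H (11); add H.
Step 8: cheapest edge leaving the tree is B–I (22); add B.
MST edges: A–F, F–G, D–G, C–D, C–E, C–I, G–H, B–I; total weight 2+1+11+8+6+10+11+22 = 71.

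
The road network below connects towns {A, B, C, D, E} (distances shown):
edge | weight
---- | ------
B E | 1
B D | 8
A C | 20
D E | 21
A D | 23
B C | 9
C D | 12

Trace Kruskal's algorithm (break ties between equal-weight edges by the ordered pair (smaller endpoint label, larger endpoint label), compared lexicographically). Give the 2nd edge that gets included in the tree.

Kruskal's algorithm — process edges by increasing weight (ties by edge label):
B E (1): add — endpoints in different components.
B D (8): add — endpoints in different components.
B C (9): add — endpoints in different components.
C D (12): skip — C and D already connected.
A C (20): add — endpoints in different components.
The 2nd edge added is B D.

B-D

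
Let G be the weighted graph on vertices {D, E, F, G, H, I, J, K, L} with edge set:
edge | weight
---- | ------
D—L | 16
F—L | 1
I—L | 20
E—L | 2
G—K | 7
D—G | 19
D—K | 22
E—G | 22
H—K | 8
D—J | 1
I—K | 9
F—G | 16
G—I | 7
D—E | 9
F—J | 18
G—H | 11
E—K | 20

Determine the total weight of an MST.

51

Kruskal's algorithm — process edges by increasing weight (ties by edge label):
D—J (1): add — endpoints in different components.
F—L (1): add — endpoints in different components.
E—L (2): add — endpoints in different components.
G—I (7): add — endpoints in different components.
G—K (7): add — endpoints in different components.
H—K (8): add — endpoints in different components.
D—E (9): add — endpoints in different components.
I—K (9): skip — I and K already connected.
G—H (11): skip — G and H already connected.
D—L (16): skip — D and L already connected.
F—G (16): add — endpoints in different components.
MST edges: D—J, F—L, E—L, G—I, G—K, H—K, D—E, F—G; total weight 1+1+2+7+7+8+9+16 = 51.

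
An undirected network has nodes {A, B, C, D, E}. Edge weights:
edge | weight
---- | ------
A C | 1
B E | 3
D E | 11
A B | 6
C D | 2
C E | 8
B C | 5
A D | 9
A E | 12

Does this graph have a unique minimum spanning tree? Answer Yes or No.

Yes

Kruskal: consider edges lightest-first.
A C (1): add. Components now {A,C} {B} {D} {E}
C D (2): add. Components now {A,C,D} {B} {E}
B E (3): add. Components now {A,C,D} {B,E}
B C (5): add. Components now {A,B,C,D,E}
Every non-tree edge has weight strictly greater than the heaviest edge on the tree path between its endpoints, so the MST is unique.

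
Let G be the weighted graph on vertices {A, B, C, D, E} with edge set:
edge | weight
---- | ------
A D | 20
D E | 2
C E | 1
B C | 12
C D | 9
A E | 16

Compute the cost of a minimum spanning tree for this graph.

31

Kruskal's algorithm — process edges by increasing weight (ties by edge label):
C E (1): add — endpoints in different components.
D E (2): add — endpoints in different components.
C D (9): skip — C and D already connected.
B C (12): add — endpoints in different components.
A E (16): add — endpoints in different components.
MST edges: C E, D E, B C, A E; total weight 1+2+12+16 = 31.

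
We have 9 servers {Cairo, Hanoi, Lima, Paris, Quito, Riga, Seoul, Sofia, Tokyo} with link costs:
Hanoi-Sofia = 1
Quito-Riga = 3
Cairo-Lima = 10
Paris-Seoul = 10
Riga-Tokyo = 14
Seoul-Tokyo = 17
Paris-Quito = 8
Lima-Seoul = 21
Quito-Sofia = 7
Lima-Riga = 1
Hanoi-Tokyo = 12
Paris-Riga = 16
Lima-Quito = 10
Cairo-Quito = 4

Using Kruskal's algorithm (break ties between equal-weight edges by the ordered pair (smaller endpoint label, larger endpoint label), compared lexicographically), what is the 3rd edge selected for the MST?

Sort edges by weight, then run Kruskal:
Hanoi-Sofia (1): add — endpoints in different components.
Lima-Riga (1): add — endpoints in different components.
Quito-Riga (3): add — endpoints in different components.
Cairo-Quito (4): add — endpoints in different components.
Quito-Sofia (7): add — endpoints in different components.
Paris-Quito (8): add — endpoints in different components.
Cairo-Lima (10): skip — Cairo and Lima already connected.
Lima-Quito (10): skip — Quito and Lima already connected.
Paris-Seoul (10): add — endpoints in different components.
Hanoi-Tokyo (12): add — endpoints in different components.
The 3rd edge added is Quito-Riga.

Quito-Riga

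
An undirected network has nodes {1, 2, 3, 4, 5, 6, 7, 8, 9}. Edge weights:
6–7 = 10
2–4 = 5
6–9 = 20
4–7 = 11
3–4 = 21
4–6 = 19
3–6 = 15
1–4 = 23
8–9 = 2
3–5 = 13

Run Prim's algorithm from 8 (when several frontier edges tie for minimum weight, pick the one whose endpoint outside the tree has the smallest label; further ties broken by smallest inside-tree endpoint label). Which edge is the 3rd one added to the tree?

Grow the tree from 8 using Prim:
Step 1: cheapest edge leaving the tree is 8–9 (2); add 9.
Step 2: cheapest edge leaving the tree is 6–9 (20); add 6.
Step 3: cheapest edge leaving the tree is 6–7 (10); add 7.
Step 4: cheapest edge leaving the tree is 4–7 (11); add 4.
Step 5: cheapest edge leaving the tree is 2–4 (5); add 2.
Step 6: cheapest edge leaving the tree is 3–6 (15); add 3.
Step 7: cheapest edge leaving the tree is 3–5 (13); add 5.
Step 8: cheapest edge leaving the tree is 1–4 (23); add 1.
The 3rd edge added is 6–7.

6-7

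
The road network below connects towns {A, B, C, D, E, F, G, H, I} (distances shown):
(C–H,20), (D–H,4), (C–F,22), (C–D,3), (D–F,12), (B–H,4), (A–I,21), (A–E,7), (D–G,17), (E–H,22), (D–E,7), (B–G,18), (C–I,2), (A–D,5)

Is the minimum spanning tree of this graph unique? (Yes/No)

No

Kruskal's algorithm — process edges by increasing weight (ties by edge label):
C–I (2): add — endpoints in different components.
C–D (3): add — endpoints in different components.
B–H (4): add — endpoints in different components.
D–H (4): add — endpoints in different components.
A–D (5): add — endpoints in different components.
A–E (7): add — endpoints in different components.
D–E (7): skip — D and E already connected.
D–F (12): add — endpoints in different components.
D–G (17): add — endpoints in different components.
Non-tree edge D–E has weight 7, equal to the heaviest edge on its tree cycle — swapping gives another MST of the same weight. Not unique.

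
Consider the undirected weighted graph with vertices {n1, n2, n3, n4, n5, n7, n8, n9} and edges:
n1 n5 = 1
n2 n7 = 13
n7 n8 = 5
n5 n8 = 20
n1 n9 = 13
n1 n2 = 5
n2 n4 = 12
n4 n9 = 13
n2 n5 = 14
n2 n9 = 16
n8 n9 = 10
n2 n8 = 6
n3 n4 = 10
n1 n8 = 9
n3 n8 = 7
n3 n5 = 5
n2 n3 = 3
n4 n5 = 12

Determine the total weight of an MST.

Sort edges by weight, then run Kruskal:
n1 n5 (1): add — endpoints in different components.
n2 n3 (3): add — endpoints in different components.
n1 n2 (5): add — endpoints in different components.
n3 n5 (5): skip — n5 and n3 already connected.
n7 n8 (5): add — endpoints in different components.
n2 n8 (6): add — endpoints in different components.
n3 n8 (7): skip — n3 and n8 already connected.
n1 n8 (9): skip — n1 and n8 already connected.
n3 n4 (10): add — endpoints in different components.
n8 n9 (10): add — endpoints in different components.
MST edges: n1 n5, n2 n3, n1 n2, n7 n8, n2 n8, n3 n4, n8 n9; total weight 1+3+5+5+6+10+10 = 40.

40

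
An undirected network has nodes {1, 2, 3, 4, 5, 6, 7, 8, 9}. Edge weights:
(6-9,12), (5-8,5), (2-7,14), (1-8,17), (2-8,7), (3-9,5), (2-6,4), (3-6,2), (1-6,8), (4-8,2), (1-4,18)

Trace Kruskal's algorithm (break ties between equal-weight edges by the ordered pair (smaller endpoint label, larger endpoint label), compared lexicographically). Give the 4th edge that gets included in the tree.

3-9

Kruskal: consider edges lightest-first.
3-6 (2): add — endpoints in different components.
4-8 (2): add — endpoints in different components.
2-6 (4): add — endpoints in different components.
3-9 (5): add — endpoints in different components.
5-8 (5): add — endpoints in different components.
2-8 (7): add — endpoints in different components.
1-6 (8): add — endpoints in different components.
6-9 (12): skip — 6 and 9 already connected.
2-7 (14): add — endpoints in different components.
The 4th edge added is 3-9.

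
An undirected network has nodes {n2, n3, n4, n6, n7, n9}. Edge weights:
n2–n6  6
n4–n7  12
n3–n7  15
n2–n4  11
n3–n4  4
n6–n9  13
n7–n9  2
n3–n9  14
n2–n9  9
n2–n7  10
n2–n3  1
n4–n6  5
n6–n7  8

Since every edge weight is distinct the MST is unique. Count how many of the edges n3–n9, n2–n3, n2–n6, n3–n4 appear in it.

2

Sort edges by weight, then run Kruskal:
n2–n3 (1): add. Components now {n2,n3} {n7} {n9} {n4} {n6}
n7–n9 (2): add. Components now {n2,n3} {n7,n9} {n4} {n6}
n3–n4 (4): add. Components now {n2,n3,n4} {n7,n9} {n6}
n4–n6 (5): add. Components now {n2,n3,n4,n6} {n7,n9}
n2–n6 (6): skip — n6 and n2 already connected.
n6–n7 (8): add. Components now {n2,n3,n4,n6,n7,n9}
MST edge set: {n2–n3, n7–n9, n3–n4, n4–n6, n6–n7}.
Of the listed edges, {n2–n3, n3–n4} are in the MST → 2.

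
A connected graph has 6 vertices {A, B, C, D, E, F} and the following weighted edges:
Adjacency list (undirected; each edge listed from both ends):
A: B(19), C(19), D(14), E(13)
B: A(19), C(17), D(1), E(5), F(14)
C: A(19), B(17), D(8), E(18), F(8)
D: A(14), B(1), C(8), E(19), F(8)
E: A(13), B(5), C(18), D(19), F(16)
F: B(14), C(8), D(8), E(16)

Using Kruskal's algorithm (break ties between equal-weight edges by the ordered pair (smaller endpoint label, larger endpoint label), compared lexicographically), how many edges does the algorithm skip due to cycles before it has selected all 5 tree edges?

Kruskal's algorithm — process edges by increasing weight (ties by edge label):
B D (1): add. Components now {A} {B,D} {C} {E} {F}
B E (5): add. Components now {A} {B,D,E} {C} {F}
C D (8): add. Components now {A} {B,C,D,E} {F}
C F (8): add. Components now {A} {B,C,D,E,F}
D F (8): skip — D and F already connected.
A E (13): add. Components now {A,B,C,D,E,F}
Edges rejected before the tree was complete: 1.

1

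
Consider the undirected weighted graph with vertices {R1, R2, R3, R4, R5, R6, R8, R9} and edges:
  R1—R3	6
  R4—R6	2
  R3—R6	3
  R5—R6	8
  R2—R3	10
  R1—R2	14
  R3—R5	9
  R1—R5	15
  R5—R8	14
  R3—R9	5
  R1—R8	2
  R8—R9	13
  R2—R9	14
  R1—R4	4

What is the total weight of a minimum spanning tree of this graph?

Grow the tree from R5 using Prim:
Step 1: cheapest edge leaving the tree is R5—R6 (8); add R6.
Step 2: cheapest edge leaving the tree is R4—R6 (2); add R4.
Step 3: cheapest edge leaving the tree is R3—R6 (3); add R3.
Step 4: cheapest edge leaving the tree is R1—R4 (4); add R1.
Step 5: cheapest edge leaving the tree is R1—R8 (2); add R8.
Step 6: cheapest edge leaving the tree is R3—R9 (5); add R9.
Step 7: cheapest edge leaving the tree is R2—R3 (10); add R2.
MST edges: R5—R6, R4—R6, R3—R6, R1—R4, R1—R8, R3—R9, R2—R3; total weight 8+2+3+4+2+5+10 = 34.

34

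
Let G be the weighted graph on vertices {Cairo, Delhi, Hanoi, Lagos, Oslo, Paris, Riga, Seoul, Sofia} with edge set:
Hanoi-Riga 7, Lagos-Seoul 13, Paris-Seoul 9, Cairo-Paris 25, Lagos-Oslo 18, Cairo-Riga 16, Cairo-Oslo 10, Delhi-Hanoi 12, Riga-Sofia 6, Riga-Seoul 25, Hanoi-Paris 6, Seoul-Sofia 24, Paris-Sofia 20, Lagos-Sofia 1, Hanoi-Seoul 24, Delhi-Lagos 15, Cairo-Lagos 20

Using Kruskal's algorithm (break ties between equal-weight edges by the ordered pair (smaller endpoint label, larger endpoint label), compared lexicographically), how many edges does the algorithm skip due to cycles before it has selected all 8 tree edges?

Sort edges by weight, then run Kruskal:
Lagos-Sofia (1): add — endpoints in different components.
Hanoi-Paris (6): add — endpoints in different components.
Riga-Sofia (6): add — endpoints in different components.
Hanoi-Riga (7): add — endpoints in different components.
Paris-Seoul (9): add — endpoints in different components.
Cairo-Oslo (10): add — endpoints in different components.
Delhi-Hanoi (12): add — endpoints in different components.
Lagos-Seoul (13): skip — Lagos and Seoul already connected.
Delhi-Lagos (15): skip — Lagos and Delhi already connected.
Cairo-Riga (16): add — endpoints in different components.
Edges rejected before the tree was complete: 2.

2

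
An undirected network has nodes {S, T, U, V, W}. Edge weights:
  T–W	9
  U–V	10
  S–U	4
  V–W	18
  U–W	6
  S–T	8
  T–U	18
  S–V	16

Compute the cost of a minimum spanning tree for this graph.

Sort edges by weight, then run Kruskal:
S–U (4): add — endpoints in different components.
U–W (6): add — endpoints in different components.
S–T (8): add — endpoints in different components.
T–W (9): skip — W and T already connected.
U–V (10): add — endpoints in different components.
MST edges: S–U, U–W, S–T, U–V; total weight 4+6+8+10 = 28.

28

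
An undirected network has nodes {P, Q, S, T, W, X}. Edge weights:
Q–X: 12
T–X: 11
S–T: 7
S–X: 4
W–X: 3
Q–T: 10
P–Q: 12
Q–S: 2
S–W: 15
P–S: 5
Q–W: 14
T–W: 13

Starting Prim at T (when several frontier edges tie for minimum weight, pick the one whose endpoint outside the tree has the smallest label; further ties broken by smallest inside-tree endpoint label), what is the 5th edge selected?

Prim's algorithm from T:
Step 1: cheapest edge leaving the tree is S–T (7); add S.
Step 2: cheapest edge leaving the tree is Q–S (2); add Q.
Step 3: cheapest edge leaving the tree is S–X (4); add X.
Step 4: cheapest edge leaving the tree is W–X (3); add W.
Step 5: cheapest edge leaving the tree is P–S (5); add P.
The 5th edge added is P–S.

P-S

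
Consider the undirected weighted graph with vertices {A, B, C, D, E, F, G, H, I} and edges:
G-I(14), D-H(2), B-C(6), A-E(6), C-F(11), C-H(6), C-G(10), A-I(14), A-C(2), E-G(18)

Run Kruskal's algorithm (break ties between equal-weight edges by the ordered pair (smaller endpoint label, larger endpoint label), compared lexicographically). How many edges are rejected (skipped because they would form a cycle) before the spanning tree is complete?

0

Kruskal: consider edges lightest-first.
A-C (2): add — endpoints in different components.
D-H (2): add — endpoints in different components.
A-E (6): add — endpoints in different components.
B-C (6): add — endpoints in different components.
C-H (6): add — endpoints in different components.
C-G (10): add — endpoints in different components.
C-F (11): add — endpoints in different components.
A-I (14): add — endpoints in different components.
Edges rejected before the tree was complete: 0.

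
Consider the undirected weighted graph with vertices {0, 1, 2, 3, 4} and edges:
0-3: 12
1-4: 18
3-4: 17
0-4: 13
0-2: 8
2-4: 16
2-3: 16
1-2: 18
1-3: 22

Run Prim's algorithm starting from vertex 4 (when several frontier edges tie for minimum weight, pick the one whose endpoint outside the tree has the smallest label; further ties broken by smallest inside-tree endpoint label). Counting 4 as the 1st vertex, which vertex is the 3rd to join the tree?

2

Grow the tree from 4 using Prim:
Step 1: cheapest edge leaving the tree is 0-4 (13); add 0.
Step 2: cheapest edge leaving the tree is 0-2 (8); add 2.
Step 3: cheapest edge leaving the tree is 0-3 (12); add 3.
Step 4: cheapest edge leaving the tree is 1-2 (18); add 1.
Vertex order: 4, 0, 2, 3, 1. The 3rd vertex is 2.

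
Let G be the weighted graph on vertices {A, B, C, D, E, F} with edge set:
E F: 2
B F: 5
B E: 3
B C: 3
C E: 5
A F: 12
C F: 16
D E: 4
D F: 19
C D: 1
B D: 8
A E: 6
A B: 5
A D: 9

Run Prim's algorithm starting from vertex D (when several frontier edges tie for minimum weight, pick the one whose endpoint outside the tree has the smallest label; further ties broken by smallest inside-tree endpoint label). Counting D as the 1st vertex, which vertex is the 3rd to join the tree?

Prim, starting at D.
Step 1: cheapest edge leaving the tree is C D (1); add C.
Step 2: cheapest edge leaving the tree is B C (3); add B.
Step 3: cheapest edge leaving the tree is B E (3); add E.
Step 4: cheapest edge leaving the tree is E F (2); add F.
Step 5: cheapest edge leaving the tree is A B (5); add A.
Vertex order: D, C, B, E, F, A. The 3rd vertex is B.

B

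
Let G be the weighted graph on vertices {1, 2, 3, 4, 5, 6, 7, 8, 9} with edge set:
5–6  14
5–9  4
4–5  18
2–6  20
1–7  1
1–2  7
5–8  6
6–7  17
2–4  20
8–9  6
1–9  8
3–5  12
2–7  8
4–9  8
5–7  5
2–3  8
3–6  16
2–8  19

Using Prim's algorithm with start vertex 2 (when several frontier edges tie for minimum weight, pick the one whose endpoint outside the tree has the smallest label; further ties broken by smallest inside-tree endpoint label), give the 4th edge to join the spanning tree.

5-9

Prim's algorithm from 2:
Step 1: cheapest edge leaving the tree is 1–2 (7); add 1.
Step 2: cheapest edge leaving the tree is 1–7 (1); add 7.
Step 3: cheapest edge leaving the tree is 5–7 (5); add 5.
Step 4: cheapest edge leaving the tree is 5–9 (4); add 9.
Step 5: cheapest edge leaving the tree is 5–8 (6); add 8.
Step 6: cheapest edge leaving the tree is 2–3 (8); add 3.
Step 7: cheapest edge leaving the tree is 4–9 (8); add 4.
Step 8: cheapest edge leaving the tree is 5–6 (14); add 6.
The 4th edge added is 5–9.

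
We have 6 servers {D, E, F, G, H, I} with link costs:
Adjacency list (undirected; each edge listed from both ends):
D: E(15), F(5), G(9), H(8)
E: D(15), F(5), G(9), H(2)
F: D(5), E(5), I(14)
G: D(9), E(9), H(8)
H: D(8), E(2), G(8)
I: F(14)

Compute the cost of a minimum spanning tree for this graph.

34

Prim's algorithm from G:
Step 1: cheapest edge leaving the tree is G–H (8); add H.
Step 2: cheapest edge leaving the tree is E–H (2); add E.
Step 3: cheapest edge leaving the tree is E–F (5); add F.
Step 4: cheapest edge leaving the tree is D–F (5); add D.
Step 5: cheapest edge leaving the tree is F–I (14); add I.
MST edges: G–H, E–H, E–F, D–F, F–I; total weight 8+2+5+5+14 = 34.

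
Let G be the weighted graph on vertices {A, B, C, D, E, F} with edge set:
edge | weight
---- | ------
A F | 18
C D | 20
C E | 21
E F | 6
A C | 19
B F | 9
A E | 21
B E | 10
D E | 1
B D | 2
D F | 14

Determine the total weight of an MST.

46

Prim, starting at C.
Step 1: cheapest edge leaving the tree is A C (19); add A.
Step 2: cheapest edge leaving the tree is A F (18); add F.
Step 3: cheapest edge leaving the tree is E F (6); add E.
Step 4: cheapest edge leaving the tree is D E (1); add D.
Step 5: cheapest edge leaving the tree is B D (2); add B.
MST edges: A C, A F, E F, D E, B D; total weight 19+18+6+1+2 = 46.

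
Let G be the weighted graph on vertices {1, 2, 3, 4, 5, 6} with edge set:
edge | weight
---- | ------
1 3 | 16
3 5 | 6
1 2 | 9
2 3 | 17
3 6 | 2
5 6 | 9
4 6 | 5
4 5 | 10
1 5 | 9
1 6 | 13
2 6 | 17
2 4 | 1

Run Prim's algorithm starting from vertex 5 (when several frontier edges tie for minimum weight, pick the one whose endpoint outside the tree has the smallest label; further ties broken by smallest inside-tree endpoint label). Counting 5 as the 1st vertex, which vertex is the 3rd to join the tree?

6

Prim's algorithm from 5:
Step 1: frontier [3 5 6, 1 5 9, 5 6 9, 4 5 10] → take 3 5 (6); add 3.
Step 2: frontier [3 6 2, 1 3 16, 2 3 17, 1 5 9, 5 6 9, 4 5 10] → take 3 6 (2); add 6.
Step 3: frontier [1 3 16, 2 3 17, 1 5 9, 4 5 10, 4 6 5, 1 6 13, 2 6 17] → take 4 6 (5); add 4.
Step 4: frontier [1 3 16, 2 3 17, 2 4 1, 1 5 9, 1 6 13, 2 6 17] → take 2 4 (1); add 2.
Step 5: frontier [1 2 9, 1 3 16, 1 5 9, 1 6 13] → take 1 2 (9); add 1.
Vertex order: 5, 3, 6, 4, 2, 1. The 3rd vertex is 6.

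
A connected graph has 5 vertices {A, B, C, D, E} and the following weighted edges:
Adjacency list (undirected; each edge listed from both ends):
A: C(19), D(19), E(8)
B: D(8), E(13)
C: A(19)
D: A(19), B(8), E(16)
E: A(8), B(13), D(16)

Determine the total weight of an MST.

48

Grow the tree from B using Prim:
Step 1: frontier [B-D 8, B-E 13] → take B-D (8); add D.
Step 2: frontier [B-E 13, D-E 16, A-D 19] → take B-E (13); add E.
Step 3: frontier [A-D 19, A-E 8] → take A-E (8); add A.
Step 4: frontier [A-C 19] → take A-C (19); add C.
MST edges: B-D, B-E, A-E, A-C; total weight 8+13+8+19 = 48.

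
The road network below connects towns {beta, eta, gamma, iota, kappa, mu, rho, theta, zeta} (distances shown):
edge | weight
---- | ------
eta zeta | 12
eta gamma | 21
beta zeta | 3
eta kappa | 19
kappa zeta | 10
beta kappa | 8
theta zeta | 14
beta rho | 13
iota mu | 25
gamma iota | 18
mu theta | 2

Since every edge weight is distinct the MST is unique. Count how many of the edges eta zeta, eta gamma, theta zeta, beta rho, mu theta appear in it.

Sort edges by weight, then run Kruskal:
mu theta (2): add — endpoints in different components.
beta zeta (3): add — endpoints in different components.
beta kappa (8): add — endpoints in different components.
kappa zeta (10): skip — kappa and zeta already connected.
eta zeta (12): add — endpoints in different components.
beta rho (13): add — endpoints in different components.
theta zeta (14): add — endpoints in different components.
gamma iota (18): add — endpoints in different components.
eta kappa (19): skip — kappa and eta already connected.
eta gamma (21): add — endpoints in different components.
MST edge set: {mu theta, beta zeta, beta kappa, eta zeta, beta rho, theta zeta, gamma iota, eta gamma}.
Of the listed edges, {eta zeta, eta gamma, theta zeta, beta rho, mu theta} are in the MST → 5.

5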